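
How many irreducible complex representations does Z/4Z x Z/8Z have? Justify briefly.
32

Details: The number of irreducible complex representations of a finite group equals its number of conjugacy classes. Z/4Z x Z/8Z is abelian of order 32, so every element is its own conjugacy class: 32 classes, so Z/4Z x Z/8Z (order 32) has exactly 32 irreducible complex representations.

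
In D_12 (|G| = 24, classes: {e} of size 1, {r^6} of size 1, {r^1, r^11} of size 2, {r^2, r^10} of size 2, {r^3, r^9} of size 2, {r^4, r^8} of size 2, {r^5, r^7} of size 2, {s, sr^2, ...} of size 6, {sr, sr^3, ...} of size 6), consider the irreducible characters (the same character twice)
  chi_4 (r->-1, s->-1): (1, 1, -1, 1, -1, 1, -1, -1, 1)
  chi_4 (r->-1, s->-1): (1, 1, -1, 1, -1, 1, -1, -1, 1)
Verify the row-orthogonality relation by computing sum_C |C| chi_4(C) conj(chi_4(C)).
Sum = 24 = |G| = 24; so <chi_4, chi_4> = 1 (norm-1 confirms irreducibility).

Reasoning: Compute term by term over conjugacy classes (|C| * chi_4(C) * conj(chi_4(C))):
  1*(1)*conj(1) + 1*(1)*conj(1) + 2*(-1)*conj(-1) + 2*(1)*conj(1) + 2*(-1)*conj(-1) + 2*(1)*conj(1) + 2*(-1)*conj(-1) + 6*(-1)*conj(-1) + 6*(1)*conj(1)
  = (1) + (1) + (2) + (2) + (2) + (2) + (2) + (6) + (6)
  = 24.
Dividing by |G| = 24 gives 24/24 = 1, matching the row-orthogonality relation <chi_4, chi_4> = [chi_4 = chi_4].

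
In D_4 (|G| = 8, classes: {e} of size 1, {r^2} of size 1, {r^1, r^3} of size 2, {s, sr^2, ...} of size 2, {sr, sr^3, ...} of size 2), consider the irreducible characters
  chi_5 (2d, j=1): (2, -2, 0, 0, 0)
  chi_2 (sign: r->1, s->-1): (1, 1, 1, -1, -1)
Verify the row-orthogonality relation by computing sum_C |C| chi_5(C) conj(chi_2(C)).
Sum = 0; so <chi_5, chi_2> = 0 (distinct irreducibles are orthogonal).

Details: Compute term by term over conjugacy classes (|C| * chi_5(C) * conj(chi_2(C))):
  1*(2)*conj(1) + 1*(-2)*conj(1) + 2*(0)*conj(1) + 2*(0)*conj(-1) + 2*(0)*conj(-1)
  = (2) + (-2) + (0) + (0) + (0)
  = 0.
Dividing by |G| = 8 gives 0/8 = 0, matching the row-orthogonality relation <chi_5, chi_2> = [chi_5 = chi_2].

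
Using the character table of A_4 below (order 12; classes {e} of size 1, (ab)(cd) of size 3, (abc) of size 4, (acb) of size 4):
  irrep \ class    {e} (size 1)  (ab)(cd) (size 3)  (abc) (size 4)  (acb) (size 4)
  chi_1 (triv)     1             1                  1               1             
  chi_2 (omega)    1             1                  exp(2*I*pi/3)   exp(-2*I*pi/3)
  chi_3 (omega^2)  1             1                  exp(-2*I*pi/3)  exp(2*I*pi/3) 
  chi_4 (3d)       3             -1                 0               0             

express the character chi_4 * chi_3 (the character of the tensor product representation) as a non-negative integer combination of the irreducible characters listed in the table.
chi_4 tensor chi_3 = chi_4 (all other irreducibles have multiplicity 0).

Justification: The character of a tensor product is the pointwise product (chi_4 * chi_3)(C) = chi_4(C) * chi_3(C):
  {e}: (3)*(1), (ab)(cd): (-1)*(1), (abc): (0)*(exp(-2*I*pi/3)), (acb): (0)*(exp(2*I*pi/3))
so (chi_4 * chi_3) takes values
  {e} -> 3, (ab)(cd) -> -1, (abc) -> 0, (acb) -> 0.
Now take the inner product of this character with each irreducible chi from the table, <chi_4*chi_3, chi> = (1/12) sum_C |C| (chi_4*chi_3)(C) conj(chi(C)):
  <chi_4*chi_3, chi_1> = (1/12)[1*(3)*conj(1) + 3*(-1)*conj(1) + 4*(0)*conj(1) + 4*(0)*conj(1)]
      = (1/12)[(3) + (-3) + (0) + (0)] = 0/12 = 0
  <chi_4*chi_3, chi_2> = (1/12)[1*(3)*conj(1) + 3*(-1)*conj(1) + 4*(0)*conj(exp(2*I*pi/3)) + 4*(0)*conj(exp(-2*I*pi/3))]
      = (1/12)[(3) + (-3) + (0) + (0)] = 0/12 = 0
  <chi_4*chi_3, chi_3> = (1/12)[1*(3)*conj(1) + 3*(-1)*conj(1) + 4*(0)*conj(exp(-2*I*pi/3)) + 4*(0)*conj(exp(2*I*pi/3))]
      = (1/12)[(3) + (-3) + (0) + (0)] = 0/12 = 0
  <chi_4*chi_3, chi_4> = (1/12)[1*(3)*conj(3) + 3*(-1)*conj(-1) + 4*(0)*conj(0) + 4*(0)*conj(0)]
      = (1/12)[(9) + (3) + (0) + (0)] = 12/12 = 1
(Exp terms are combined using exp(i*s)*conj(exp(i*t)) = exp(i*(s-t)), and sums of them are collapsed using the identity that for every m > 1 the m distinct m-th roots of unity sum to 0, e.g. 1 + exp(2*I*pi/3) + exp(-2*I*pi/3) = 0.)
Hence the multiplicities are chi_4: 1. Dimension check: dim(chi_4)*dim(chi_3) = 3*1 = 3 and sum (mult * dim) = 1*3 = 3.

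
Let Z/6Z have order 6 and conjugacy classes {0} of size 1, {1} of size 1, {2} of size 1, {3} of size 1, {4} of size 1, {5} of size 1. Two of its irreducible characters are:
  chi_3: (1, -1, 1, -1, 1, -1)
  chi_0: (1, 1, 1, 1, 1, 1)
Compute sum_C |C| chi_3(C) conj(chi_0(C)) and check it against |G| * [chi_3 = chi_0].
Sum = 0; so <chi_3, chi_0> = 0 (distinct irreducibles are orthogonal).

Justification: Compute term by term over conjugacy classes (|C| * chi_3(C) * conj(chi_0(C))):
  1*(1)*conj(1) + 1*(-1)*conj(1) + 1*(1)*conj(1) + 1*(-1)*conj(1) + 1*(1)*conj(1) + 1*(-1)*conj(1)
  = (1) + (-1) + (1) + (-1) + (1) + (-1)
  = 0.
(Exp terms are combined using exp(i*s)*conj(exp(i*t)) = exp(i*(s-t)), and sums of them are collapsed using the identity that for every m > 1 the m distinct m-th roots of unity sum to 0, e.g. 1 + exp(2*I*pi/3) + exp(-2*I*pi/3) = 0.)
Dividing by |G| = 6 gives 0/6 = 0, matching the row-orthogonality relation <chi_3, chi_0> = [chi_3 = chi_0].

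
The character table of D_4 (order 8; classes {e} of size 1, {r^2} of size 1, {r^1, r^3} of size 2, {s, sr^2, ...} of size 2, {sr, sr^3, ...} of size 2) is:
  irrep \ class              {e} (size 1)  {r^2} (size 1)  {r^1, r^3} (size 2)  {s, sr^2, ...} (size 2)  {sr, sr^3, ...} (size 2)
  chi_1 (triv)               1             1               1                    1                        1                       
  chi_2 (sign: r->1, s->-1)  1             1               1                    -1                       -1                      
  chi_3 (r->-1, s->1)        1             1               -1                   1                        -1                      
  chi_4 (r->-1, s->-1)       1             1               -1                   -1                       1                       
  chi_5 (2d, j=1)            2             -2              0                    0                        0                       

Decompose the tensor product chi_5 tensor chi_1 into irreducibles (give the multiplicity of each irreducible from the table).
chi_5 tensor chi_1 = chi_5 (all other irreducibles have multiplicity 0).

Proof sketch: The character of a tensor product is the pointwise product (chi_5 * chi_1)(C) = chi_5(C) * chi_1(C):
  {e}: (2)*(1), {r^2}: (-2)*(1), {r^1, r^3}: (0)*(1), {s, sr^2, ...}: (0)*(1), {sr, sr^3, ...}: (0)*(1)
so (chi_5 * chi_1) takes values
  {e} -> 2, {r^2} -> -2, {r^1, r^3} -> 0, {s, sr^2, ...} -> 0, {sr, sr^3, ...} -> 0.
Now take the inner product of this character with each irreducible chi from the table, <chi_5*chi_1, chi> = (1/8) sum_C |C| (chi_5*chi_1)(C) conj(chi(C)):
  <chi_5*chi_1, chi_1> = (1/8)[1*(2)*conj(1) + 1*(-2)*conj(1) + 2*(0)*conj(1) + 2*(0)*conj(1) + 2*(0)*conj(1)]
      = (1/8)[(2) + (-2) + (0) + (0) + (0)] = 0/8 = 0
  <chi_5*chi_1, chi_2> = (1/8)[1*(2)*conj(1) + 1*(-2)*conj(1) + 2*(0)*conj(1) + 2*(0)*conj(-1) + 2*(0)*conj(-1)]
      = (1/8)[(2) + (-2) + (0) + (0) + (0)] = 0/8 = 0
  <chi_5*chi_1, chi_3> = (1/8)[1*(2)*conj(1) + 1*(-2)*conj(1) + 2*(0)*conj(-1) + 2*(0)*conj(1) + 2*(0)*conj(-1)]
      = (1/8)[(2) + (-2) + (0) + (0) + (0)] = 0/8 = 0
  <chi_5*chi_1, chi_4> = (1/8)[1*(2)*conj(1) + 1*(-2)*conj(1) + 2*(0)*conj(-1) + 2*(0)*conj(-1) + 2*(0)*conj(1)]
      = (1/8)[(2) + (-2) + (0) + (0) + (0)] = 0/8 = 0
  <chi_5*chi_1, chi_5> = (1/8)[1*(2)*conj(2) + 1*(-2)*conj(-2) + 2*(0)*conj(0) + 2*(0)*conj(0) + 2*(0)*conj(0)]
      = (1/8)[(4) + (4) + (0) + (0) + (0)] = 8/8 = 1
Hence the multiplicities are chi_5: 1. Dimension check: dim(chi_5)*dim(chi_1) = 2*1 = 2 and sum (mult * dim) = 1*2 = 2.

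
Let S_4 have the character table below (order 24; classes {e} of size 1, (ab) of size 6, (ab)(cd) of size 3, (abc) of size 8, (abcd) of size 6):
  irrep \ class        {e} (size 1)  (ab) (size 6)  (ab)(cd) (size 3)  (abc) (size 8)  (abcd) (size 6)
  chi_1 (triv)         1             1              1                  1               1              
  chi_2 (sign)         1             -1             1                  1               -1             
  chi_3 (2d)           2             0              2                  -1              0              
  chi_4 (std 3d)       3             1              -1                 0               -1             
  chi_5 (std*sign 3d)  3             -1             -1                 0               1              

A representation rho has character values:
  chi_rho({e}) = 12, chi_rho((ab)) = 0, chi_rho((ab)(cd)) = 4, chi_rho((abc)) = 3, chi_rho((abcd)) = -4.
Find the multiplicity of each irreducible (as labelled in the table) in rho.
Multiplicities: chi_1: 1, chi_2: 3, chi_3: 1, chi_4: 2, chi_5: 0.

Working: Use <chi_rho, chi> = (1/|G|) sum_C |C| * chi_rho(C) * conj(chi(C)) with |G| = 24 for each irreducible chi in the table:
  <chi_rho, chi_1> = (1/24)[1*(12)*conj(1) + 6*(0)*conj(1) + 3*(4)*conj(1) + 8*(3)*conj(1) + 6*(-4)*conj(1)]
      = (1/24)[(12) + (0) + (12) + (24) + (-24)] = 24/24 = 1
  <chi_rho, chi_2> = (1/24)[1*(12)*conj(1) + 6*(0)*conj(-1) + 3*(4)*conj(1) + 8*(3)*conj(1) + 6*(-4)*conj(-1)]
      = (1/24)[(12) + (0) + (12) + (24) + (24)] = 72/24 = 3
  <chi_rho, chi_3> = (1/24)[1*(12)*conj(2) + 6*(0)*conj(0) + 3*(4)*conj(2) + 8*(3)*conj(-1) + 6*(-4)*conj(0)]
      = (1/24)[(24) + (0) + (24) + (-24) + (0)] = 24/24 = 1
  <chi_rho, chi_4> = (1/24)[1*(12)*conj(3) + 6*(0)*conj(1) + 3*(4)*conj(-1) + 8*(3)*conj(0) + 6*(-4)*conj(-1)]
      = (1/24)[(36) + (0) + (-12) + (0) + (24)] = 48/24 = 2
  <chi_rho, chi_5> = (1/24)[1*(12)*conj(3) + 6*(0)*conj(-1) + 3*(4)*conj(-1) + 8*(3)*conj(0) + 6*(-4)*conj(1)]
      = (1/24)[(36) + (0) + (-12) + (0) + (-24)] = 0/24 = 0
Dimension check: dim(rho) = sum (mult * dim) = 1*1 + 3*1 + 1*2 + 2*3 + 0*3 = 12 = chi_rho(e) = 12.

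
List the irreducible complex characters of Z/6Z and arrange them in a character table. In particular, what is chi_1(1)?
Character table of Z/6Z (irreps indexed chi_0,...,chi_5 with chi_k(m) = zeta_6^(k*m), zeta_6 = exp(2*pi*i/6)):
  irrep \ class  {0} (size 1)  {1} (size 1)    {2} (size 1)    {3} (size 1)  {4} (size 1)    {5} (size 1)  
  chi_0          1             1               1               1             1               1             
  chi_1          1             exp(I*pi/3)     exp(2*I*pi/3)   -1            exp(-2*I*pi/3)  exp(-I*pi/3)  
  chi_2          1             exp(2*I*pi/3)   exp(-2*I*pi/3)  1             exp(2*I*pi/3)   exp(-2*I*pi/3)
  chi_3          1             -1              1               -1            1               -1            
  chi_4          1             exp(-2*I*pi/3)  exp(2*I*pi/3)   1             exp(-2*I*pi/3)  exp(2*I*pi/3) 
  chi_5          1             exp(-I*pi/3)    exp(-2*I*pi/3)  -1            exp(2*I*pi/3)   exp(I*pi/3)   

Spot check: chi_1(1) = zeta_6^(1*1) = zeta_6^1 = exp(I*pi/3).

Details: Z/6Z is abelian, so all 6 irreducible complex representations are 1-dimensional. They are given by chi_k(m) = zeta_6^(k*m) for k = 0,...,5. Row orthogonality: sum_m chi_k(m) conj(chi_l(m)) = 6 * [k = l].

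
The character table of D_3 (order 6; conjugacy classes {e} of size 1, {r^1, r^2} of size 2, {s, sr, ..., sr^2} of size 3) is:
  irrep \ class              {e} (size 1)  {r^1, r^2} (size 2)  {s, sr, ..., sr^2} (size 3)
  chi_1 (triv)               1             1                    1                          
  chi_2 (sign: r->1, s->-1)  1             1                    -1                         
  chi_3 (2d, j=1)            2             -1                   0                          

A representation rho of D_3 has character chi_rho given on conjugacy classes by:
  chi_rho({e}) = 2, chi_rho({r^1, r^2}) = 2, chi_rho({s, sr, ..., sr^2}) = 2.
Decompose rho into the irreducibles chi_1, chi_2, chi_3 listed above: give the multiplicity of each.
Multiplicities: chi_1: 2, chi_2: 0, chi_3: 0.

Solution. Use <chi_rho, chi> = (1/|G|) sum_C |C| * chi_rho(C) * conj(chi(C)) with |G| = 6 for each irreducible chi in the table:
  <chi_rho, chi_1> = (1/6)[1*(2)*conj(1) + 2*(2)*conj(1) + 3*(2)*conj(1)]
      = (1/6)[(2) + (4) + (6)] = 12/6 = 2
  <chi_rho, chi_2> = (1/6)[1*(2)*conj(1) + 2*(2)*conj(1) + 3*(2)*conj(-1)]
      = (1/6)[(2) + (4) + (-6)] = 0/6 = 0
  <chi_rho, chi_3> = (1/6)[1*(2)*conj(2) + 2*(2)*conj(-1) + 3*(2)*conj(0)]
      = (1/6)[(4) + (-4) + (0)] = 0/6 = 0
Dimension check: dim(rho) = sum (mult * dim) = 2*1 + 0*1 + 0*2 = 2 = chi_rho(e) = 2.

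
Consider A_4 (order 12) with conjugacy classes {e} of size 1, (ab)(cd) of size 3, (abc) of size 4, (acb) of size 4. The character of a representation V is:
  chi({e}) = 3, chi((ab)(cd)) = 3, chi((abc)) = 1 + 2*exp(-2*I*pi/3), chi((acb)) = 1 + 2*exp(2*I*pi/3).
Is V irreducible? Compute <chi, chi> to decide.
Not irreducible (reducible): <chi, chi> = 5 > 1.

Argument: <chi, chi> = (1/|G|) sum_C |C| * |chi(C)|^2 = (1/12)[1*|3|^2 + 3*|3|^2 + 4*|1 + 2*exp(-2*I*pi/3)|^2 + 4*|1 + 2*exp(2*I*pi/3)|^2]
  = (1/12)[(9) + (27) + (12) + (12)] = 60/12 = 5.
(Exp terms are combined using exp(i*s)*conj(exp(i*t)) = exp(i*(s-t)), and sums of them are collapsed using the identity that for every m > 1 the m distinct m-th roots of unity sum to 0, e.g. 1 + exp(2*I*pi/3) + exp(-2*I*pi/3) = 0.)
A character is irreducible iff <chi, chi> = 1, so this representation is reducible.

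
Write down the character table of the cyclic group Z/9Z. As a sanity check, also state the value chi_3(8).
Character table of Z/9Z (irreps indexed chi_0,...,chi_8 with chi_k(m) = zeta_9^(k*m), zeta_9 = exp(2*pi*i/9)):
  irrep \ class  {0} (size 1)  {1} (size 1)    {2} (size 1)    {3} (size 1)    {4} (size 1)    {5} (size 1)    {6} (size 1)    {7} (size 1)    {8} (size 1)  
  chi_0          1             1               1               1               1               1               1               1               1             
  chi_1          1             exp(2*I*pi/9)   exp(4*I*pi/9)   exp(2*I*pi/3)   exp(8*I*pi/9)   exp(-8*I*pi/9)  exp(-2*I*pi/3)  exp(-4*I*pi/9)  exp(-2*I*pi/9)
  chi_2          1             exp(4*I*pi/9)   exp(8*I*pi/9)   exp(-2*I*pi/3)  exp(-2*I*pi/9)  exp(2*I*pi/9)   exp(2*I*pi/3)   exp(-8*I*pi/9)  exp(-4*I*pi/9)
  chi_3          1             exp(2*I*pi/3)   exp(-2*I*pi/3)  1               exp(2*I*pi/3)   exp(-2*I*pi/3)  1               exp(2*I*pi/3)   exp(-2*I*pi/3)
  chi_4          1             exp(8*I*pi/9)   exp(-2*I*pi/9)  exp(2*I*pi/3)   exp(-4*I*pi/9)  exp(4*I*pi/9)   exp(-2*I*pi/3)  exp(2*I*pi/9)   exp(-8*I*pi/9)
  chi_5          1             exp(-8*I*pi/9)  exp(2*I*pi/9)   exp(-2*I*pi/3)  exp(4*I*pi/9)   exp(-4*I*pi/9)  exp(2*I*pi/3)   exp(-2*I*pi/9)  exp(8*I*pi/9) 
  chi_6          1             exp(-2*I*pi/3)  exp(2*I*pi/3)   1               exp(-2*I*pi/3)  exp(2*I*pi/3)   1               exp(-2*I*pi/3)  exp(2*I*pi/3) 
  chi_7          1             exp(-4*I*pi/9)  exp(-8*I*pi/9)  exp(2*I*pi/3)   exp(2*I*pi/9)   exp(-2*I*pi/9)  exp(-2*I*pi/3)  exp(8*I*pi/9)   exp(4*I*pi/9) 
  chi_8          1             exp(-2*I*pi/9)  exp(-4*I*pi/9)  exp(-2*I*pi/3)  exp(-8*I*pi/9)  exp(8*I*pi/9)   exp(2*I*pi/3)   exp(4*I*pi/9)   exp(2*I*pi/9) 

Spot check: chi_3(8) = zeta_9^(3*8) = zeta_9^24 = exp(-2*I*pi/3).

Solution. Z/9Z is abelian, so all 9 irreducible complex representations are 1-dimensional. They are given by chi_k(m) = zeta_9^(k*m) for k = 0,...,8. Row orthogonality: sum_m chi_k(m) conj(chi_l(m)) = 9 * [k = l].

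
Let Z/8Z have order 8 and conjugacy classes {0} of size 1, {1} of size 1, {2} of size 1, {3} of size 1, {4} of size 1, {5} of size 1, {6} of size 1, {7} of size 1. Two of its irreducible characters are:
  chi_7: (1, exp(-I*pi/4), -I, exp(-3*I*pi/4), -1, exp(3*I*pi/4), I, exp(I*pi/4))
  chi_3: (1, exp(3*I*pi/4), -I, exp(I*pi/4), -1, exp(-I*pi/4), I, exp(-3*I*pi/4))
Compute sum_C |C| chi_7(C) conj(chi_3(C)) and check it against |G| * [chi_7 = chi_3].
Sum = 0; so <chi_7, chi_3> = 0 (distinct irreducibles are orthogonal).

Justification: Compute term by term over conjugacy classes (|C| * chi_7(C) * conj(chi_3(C))):
  1*(1)*conj(1) + 1*(exp(-I*pi/4))*conj(exp(3*I*pi/4)) + 1*(-I)*conj(-I) + 1*(exp(-3*I*pi/4))*conj(exp(I*pi/4)) + 1*(-1)*conj(-1) + 1*(exp(3*I*pi/4))*conj(exp(-I*pi/4)) + 1*(I)*conj(I) + 1*(exp(I*pi/4))*conj(exp(-3*I*pi/4))
  = (1) + (-1) + (1) + (-1) + (1) + (-1) + (1) + (-1)
  = 0.
(Exp terms are combined using exp(i*s)*conj(exp(i*t)) = exp(i*(s-t)), and sums of them are collapsed using the identity that for every m > 1 the m distinct m-th roots of unity sum to 0, e.g. 1 + exp(2*I*pi/3) + exp(-2*I*pi/3) = 0.)
Dividing by |G| = 8 gives 0/8 = 0, matching the row-orthogonality relation <chi_7, chi_3> = [chi_7 = chi_3].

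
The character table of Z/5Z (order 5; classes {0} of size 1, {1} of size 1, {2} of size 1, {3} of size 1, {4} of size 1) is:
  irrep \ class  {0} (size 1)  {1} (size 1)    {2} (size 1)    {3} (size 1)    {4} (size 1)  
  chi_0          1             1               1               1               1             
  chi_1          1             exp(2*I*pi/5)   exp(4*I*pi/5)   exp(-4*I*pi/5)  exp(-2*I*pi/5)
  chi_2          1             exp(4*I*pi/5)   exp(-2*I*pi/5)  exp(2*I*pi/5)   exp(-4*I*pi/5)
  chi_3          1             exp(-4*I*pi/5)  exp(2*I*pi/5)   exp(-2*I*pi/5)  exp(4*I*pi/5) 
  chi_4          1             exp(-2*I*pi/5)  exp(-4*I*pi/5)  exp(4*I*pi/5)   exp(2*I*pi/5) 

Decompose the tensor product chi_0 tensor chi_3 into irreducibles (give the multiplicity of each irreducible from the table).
chi_0 tensor chi_3 = chi_3 (all other irreducibles have multiplicity 0).

Justification: The character of a tensor product is the pointwise product (chi_0 * chi_3)(C) = chi_0(C) * chi_3(C):
  {0}: (1)*(1), {1}: (1)*(exp(-4*I*pi/5)), {2}: (1)*(exp(2*I*pi/5)), {3}: (1)*(exp(-2*I*pi/5)), {4}: (1)*(exp(4*I*pi/5))
so (chi_0 * chi_3) takes values
  {0} -> 1, {1} -> exp(-4*I*pi/5), {2} -> exp(2*I*pi/5), {3} -> exp(-2*I*pi/5), {4} -> exp(4*I*pi/5).
Now take the inner product of this character with each irreducible chi from the table, <chi_0*chi_3, chi> = (1/5) sum_C |C| (chi_0*chi_3)(C) conj(chi(C)):
  <chi_0*chi_3, chi_0> = (1/5)[1*(1)*conj(1) + 1*(exp(-4*I*pi/5))*conj(1) + 1*(exp(2*I*pi/5))*conj(1) + 1*(exp(-2*I*pi/5))*conj(1) + 1*(exp(4*I*pi/5))*conj(1)]
      = (1/5)[(1) + (exp(-4*I*pi/5)) + (exp(2*I*pi/5)) + (exp(-2*I*pi/5)) + (exp(4*I*pi/5))] = 0/5 = 0
  <chi_0*chi_3, chi_1> = (1/5)[1*(1)*conj(1) + 1*(exp(-4*I*pi/5))*conj(exp(2*I*pi/5)) + 1*(exp(2*I*pi/5))*conj(exp(4*I*pi/5)) + 1*(exp(-2*I*pi/5))*conj(exp(-4*I*pi/5)) + 1*(exp(4*I*pi/5))*conj(exp(-2*I*pi/5))]
      = (1/5)[(1) + (exp(4*I*pi/5)) + (exp(-2*I*pi/5)) + (exp(2*I*pi/5)) + (exp(-4*I*pi/5))] = 0/5 = 0
  <chi_0*chi_3, chi_2> = (1/5)[1*(1)*conj(1) + 1*(exp(-4*I*pi/5))*conj(exp(4*I*pi/5)) + 1*(exp(2*I*pi/5))*conj(exp(-2*I*pi/5)) + 1*(exp(-2*I*pi/5))*conj(exp(2*I*pi/5)) + 1*(exp(4*I*pi/5))*conj(exp(-4*I*pi/5))]
      = (1/5)[(1) + (exp(2*I*pi/5)) + (exp(4*I*pi/5)) + (exp(-4*I*pi/5)) + (exp(-2*I*pi/5))] = 0/5 = 0
  <chi_0*chi_3, chi_3> = (1/5)[1*(1)*conj(1) + 1*(exp(-4*I*pi/5))*conj(exp(-4*I*pi/5)) + 1*(exp(2*I*pi/5))*conj(exp(2*I*pi/5)) + 1*(exp(-2*I*pi/5))*conj(exp(-2*I*pi/5)) + 1*(exp(4*I*pi/5))*conj(exp(4*I*pi/5))]
      = (1/5)[(1) + (1) + (1) + (1) + (1)] = 5/5 = 1
  <chi_0*chi_3, chi_4> = (1/5)[1*(1)*conj(1) + 1*(exp(-4*I*pi/5))*conj(exp(-2*I*pi/5)) + 1*(exp(2*I*pi/5))*conj(exp(-4*I*pi/5)) + 1*(exp(-2*I*pi/5))*conj(exp(4*I*pi/5)) + 1*(exp(4*I*pi/5))*conj(exp(2*I*pi/5))]
      = (1/5)[(1) + (exp(-2*I*pi/5)) + (exp(-4*I*pi/5)) + (exp(4*I*pi/5)) + (exp(2*I*pi/5))] = 0/5 = 0
(Exp terms are combined using exp(i*s)*conj(exp(i*t)) = exp(i*(s-t)), and sums of them are collapsed using the identity that for every m > 1 the m distinct m-th roots of unity sum to 0, e.g. 1 + exp(2*I*pi/3) + exp(-2*I*pi/3) = 0.)
Hence the multiplicities are chi_3: 1. Dimension check: dim(chi_0)*dim(chi_3) = 1*1 = 1 and sum (mult * dim) = 1*1 = 1.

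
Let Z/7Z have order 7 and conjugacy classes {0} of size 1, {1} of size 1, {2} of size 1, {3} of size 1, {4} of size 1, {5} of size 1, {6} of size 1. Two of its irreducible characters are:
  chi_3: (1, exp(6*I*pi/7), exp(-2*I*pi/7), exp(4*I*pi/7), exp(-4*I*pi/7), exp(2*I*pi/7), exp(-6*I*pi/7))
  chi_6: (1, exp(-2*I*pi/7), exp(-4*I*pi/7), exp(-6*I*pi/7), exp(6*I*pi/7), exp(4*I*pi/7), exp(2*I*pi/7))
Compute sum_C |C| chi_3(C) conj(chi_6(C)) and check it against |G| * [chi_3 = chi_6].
Sum = 0; so <chi_3, chi_6> = 0 (distinct irreducibles are orthogonal).

Derivation: Compute term by term over conjugacy classes (|C| * chi_3(C) * conj(chi_6(C))):
  1*(1)*conj(1) + 1*(exp(6*I*pi/7))*conj(exp(-2*I*pi/7)) + 1*(exp(-2*I*pi/7))*conj(exp(-4*I*pi/7)) + 1*(exp(4*I*pi/7))*conj(exp(-6*I*pi/7)) + 1*(exp(-4*I*pi/7))*conj(exp(6*I*pi/7)) + 1*(exp(2*I*pi/7))*conj(exp(4*I*pi/7)) + 1*(exp(-6*I*pi/7))*conj(exp(2*I*pi/7))
  = (1) + (exp(-6*I*pi/7)) + (exp(2*I*pi/7)) + (exp(-4*I*pi/7)) + (exp(4*I*pi/7)) + (exp(-2*I*pi/7)) + (exp(6*I*pi/7))
  = 0.
(Exp terms are combined using exp(i*s)*conj(exp(i*t)) = exp(i*(s-t)), and sums of them are collapsed using the identity that for every m > 1 the m distinct m-th roots of unity sum to 0, e.g. 1 + exp(2*I*pi/3) + exp(-2*I*pi/3) = 0.)
Dividing by |G| = 7 gives 0/7 = 0, matching the row-orthogonality relation <chi_3, chi_6> = [chi_3 = chi_6].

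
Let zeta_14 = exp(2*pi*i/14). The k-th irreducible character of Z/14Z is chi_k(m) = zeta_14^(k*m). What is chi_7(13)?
chi_7(13) = zeta_14^91 = -1

Proof sketch: chi_7(13) = zeta_14^(7*13) = zeta_14^91. Since zeta_14^14 = 1, this equals zeta_14^7 = exp(2*pi*i*7/14) = -1.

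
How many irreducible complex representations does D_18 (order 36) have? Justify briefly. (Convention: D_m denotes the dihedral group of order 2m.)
12

Solution. The number of irreducible complex representations of a finite group equals its number of conjugacy classes. D_18 has 12 conjugacy classes (n/2 + 3 for n even), so D_18 (order 36) has exactly 12 irreducible complex representations.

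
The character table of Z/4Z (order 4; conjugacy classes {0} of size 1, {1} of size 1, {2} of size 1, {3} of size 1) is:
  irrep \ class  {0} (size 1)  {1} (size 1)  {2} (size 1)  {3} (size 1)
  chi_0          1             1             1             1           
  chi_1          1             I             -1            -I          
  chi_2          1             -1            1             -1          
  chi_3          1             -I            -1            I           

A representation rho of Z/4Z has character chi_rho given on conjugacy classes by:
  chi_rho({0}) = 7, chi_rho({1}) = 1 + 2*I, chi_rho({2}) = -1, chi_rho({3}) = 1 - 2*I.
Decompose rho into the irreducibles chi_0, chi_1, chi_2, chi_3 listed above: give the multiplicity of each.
Multiplicities: chi_0: 2, chi_1: 3, chi_2: 1, chi_3: 1.

Reasoning: Use <chi_rho, chi> = (1/|G|) sum_C |C| * chi_rho(C) * conj(chi(C)) with |G| = 4 for each irreducible chi in the table:
  <chi_rho, chi_0> = (1/4)[1*(7)*conj(1) + 1*(1 + 2*I)*conj(1) + 1*(-1)*conj(1) + 1*(1 - 2*I)*conj(1)]
      = (1/4)[(7) + (1 + 2*I) + (-1) + (1 - 2*I)] = 8/4 = 2
  <chi_rho, chi_1> = (1/4)[1*(7)*conj(1) + 1*(1 + 2*I)*conj(I) + 1*(-1)*conj(-1) + 1*(1 - 2*I)*conj(-I)]
      = (1/4)[(7) + (2 - I) + (1) + (2 + I)] = 12/4 = 3
  <chi_rho, chi_2> = (1/4)[1*(7)*conj(1) + 1*(1 + 2*I)*conj(-1) + 1*(-1)*conj(1) + 1*(1 - 2*I)*conj(-1)]
      = (1/4)[(7) + (-1 - 2*I) + (-1) + (-1 + 2*I)] = 4/4 = 1
  <chi_rho, chi_3> = (1/4)[1*(7)*conj(1) + 1*(1 + 2*I)*conj(-I) + 1*(-1)*conj(-1) + 1*(1 - 2*I)*conj(I)]
      = (1/4)[(7) + (-2 + I) + (1) + (-2 - I)] = 4/4 = 1
(Exp terms are combined using exp(i*s)*conj(exp(i*t)) = exp(i*(s-t)), and sums of them are collapsed using the identity that for every m > 1 the m distinct m-th roots of unity sum to 0, e.g. 1 + exp(2*I*pi/3) + exp(-2*I*pi/3) = 0.)
Dimension check: dim(rho) = sum (mult * dim) = 2*1 + 3*1 + 1*1 + 1*1 = 7 = chi_rho(e) = 7.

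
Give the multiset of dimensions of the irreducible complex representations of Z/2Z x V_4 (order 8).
Dimensions: 1, 1, 1, 1, 1, 1, 1, 1

Justification: There are 8 irreducibles (= number of conjugacy classes). Their dimensions d_i satisfy sum d_i^2 = |G| = 8: 1 + 1 + 1 + 1 + 1 + 1 + 1 + 1 = 8. (For the product with Z/2Z: each of the 2 1-dim characters of Z/2Z tensors with each irrep of V_4, giving 2 copies of each V_4-dimension.)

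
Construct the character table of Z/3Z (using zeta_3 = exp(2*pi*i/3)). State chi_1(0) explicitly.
Character table of Z/3Z (irreps indexed chi_0,...,chi_2 with chi_k(m) = zeta_3^(k*m), zeta_3 = exp(2*pi*i/3)):
  irrep \ class  {0} (size 1)  {1} (size 1)    {2} (size 1)  
  chi_0          1             1               1             
  chi_1          1             exp(2*I*pi/3)   exp(-2*I*pi/3)
  chi_2          1             exp(-2*I*pi/3)  exp(2*I*pi/3) 

Spot check: chi_1(0) = zeta_3^(1*0) = zeta_3^0 = 1.

Working: Z/3Z is abelian, so all 3 irreducible complex representations are 1-dimensional. They are given by chi_k(m) = zeta_3^(k*m) for k = 0,...,2. Row orthogonality: sum_m chi_k(m) conj(chi_l(m)) = 3 * [k = l].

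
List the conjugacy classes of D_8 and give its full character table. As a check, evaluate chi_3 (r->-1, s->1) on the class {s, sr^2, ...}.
Conjugacy classes: {e} of size 1, {r^4} of size 1, {r^1, r^7} of size 2, {r^2, r^6} of size 2, {r^3, r^5} of size 2, {s, sr^2, ...} of size 4, {sr, sr^3, ...} of size 4.
Character table:
  irrep \ class              {e} (size 1)  {r^4} (size 1)  {r^1, r^7} (size 2)  {r^2, r^6} (size 2)  {r^3, r^5} (size 2)  {s, sr^2, ...} (size 4)  {sr, sr^3, ...} (size 4)
  chi_1 (triv)               1             1               1                    1                    1                    1                        1                       
  chi_2 (sign: r->1, s->-1)  1             1               1                    1                    1                    -1                       -1                      
  chi_3 (r->-1, s->1)        1             1               -1                   1                    -1                   1                        -1                      
  chi_4 (r->-1, s->-1)       1             1               -1                   1                    -1                   -1                       1                       
  chi_5 (2d, j=1)            2             -2              sqrt(2)              0                    -sqrt(2)             0                        0                       
  chi_6 (2d, j=2)            2             2               0                    -2                   0                    0                        0                       
  chi_7 (2d, j=3)            2             -2              -sqrt(2)             0                    sqrt(2)              0                        0                       

Spot check: chi_3 (r->-1, s->1) on {s, sr^2, ...} = 1.

Working: D_8 has order 2*8 = 16 with 7 conjugacy classes, hence 7 irreducibles. Sum of squared dims 1 + 1 + 1 + 1 + 4 + 4 + 4 = 16 = |G|. Linear characters come from the abelianisation; the 2-dimensional irreps have character r^k -> 2*cos(2*pi*j*k/8), reflections -> 0.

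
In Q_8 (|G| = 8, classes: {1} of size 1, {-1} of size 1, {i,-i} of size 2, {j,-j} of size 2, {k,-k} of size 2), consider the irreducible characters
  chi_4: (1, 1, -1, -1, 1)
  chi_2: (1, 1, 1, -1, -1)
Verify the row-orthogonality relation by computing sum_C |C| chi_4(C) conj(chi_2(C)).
Sum = 0; so <chi_4, chi_2> = 0 (distinct irreducibles are orthogonal).

Derivation: Compute term by term over conjugacy classes (|C| * chi_4(C) * conj(chi_2(C))):
  1*(1)*conj(1) + 1*(1)*conj(1) + 2*(-1)*conj(1) + 2*(-1)*conj(-1) + 2*(1)*conj(-1)
  = (1) + (1) + (-2) + (2) + (-2)
  = 0.
Dividing by |G| = 8 gives 0/8 = 0, matching the row-orthogonality relation <chi_4, chi_2> = [chi_4 = chi_2].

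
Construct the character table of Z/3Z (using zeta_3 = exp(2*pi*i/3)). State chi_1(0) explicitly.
Character table of Z/3Z (irreps indexed chi_0,...,chi_2 with chi_k(m) = zeta_3^(k*m), zeta_3 = exp(2*pi*i/3)):
  irrep \ class  {0} (size 1)  {1} (size 1)    {2} (size 1)  
  chi_0          1             1               1             
  chi_1          1             exp(2*I*pi/3)   exp(-2*I*pi/3)
  chi_2          1             exp(-2*I*pi/3)  exp(2*I*pi/3) 

Spot check: chi_1(0) = zeta_3^(1*0) = zeta_3^0 = 1.

Explanation: Z/3Z is abelian, so all 3 irreducible complex representations are 1-dimensional. They are given by chi_k(m) = zeta_3^(k*m) for k = 0,...,2. Row orthogonality: sum_m chi_k(m) conj(chi_l(m)) = 3 * [k = l].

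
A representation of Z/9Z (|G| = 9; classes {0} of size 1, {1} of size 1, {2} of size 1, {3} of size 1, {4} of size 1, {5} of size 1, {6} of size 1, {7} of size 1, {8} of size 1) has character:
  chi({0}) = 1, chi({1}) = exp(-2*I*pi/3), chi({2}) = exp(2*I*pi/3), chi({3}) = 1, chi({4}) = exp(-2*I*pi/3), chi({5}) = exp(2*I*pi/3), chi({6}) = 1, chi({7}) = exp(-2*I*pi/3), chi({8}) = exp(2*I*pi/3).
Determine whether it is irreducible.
Irreducible: <chi, chi> = 1.

Details: <chi, chi> = (1/|G|) sum_C |C| * |chi(C)|^2 = (1/9)[1*|1|^2 + 1*|exp(-2*I*pi/3)|^2 + 1*|exp(2*I*pi/3)|^2 + 1*|1|^2 + 1*|exp(-2*I*pi/3)|^2 + 1*|exp(2*I*pi/3)|^2 + 1*|1|^2 + 1*|exp(-2*I*pi/3)|^2 + 1*|exp(2*I*pi/3)|^2]
  = (1/9)[(1) + (1) + (1) + (1) + (1) + (1) + (1) + (1) + (1)] = 9/9 = 1.
(Exp terms are combined using exp(i*s)*conj(exp(i*t)) = exp(i*(s-t)), and sums of them are collapsed using the identity that for every m > 1 the m distinct m-th roots of unity sum to 0, e.g. 1 + exp(2*I*pi/3) + exp(-2*I*pi/3) = 0.)
A character is irreducible iff <chi, chi> = 1, so this representation is irreducible.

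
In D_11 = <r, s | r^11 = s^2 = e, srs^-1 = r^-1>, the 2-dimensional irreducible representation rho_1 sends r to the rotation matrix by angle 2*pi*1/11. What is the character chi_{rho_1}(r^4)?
chi_{rho_1}(r^4) = 2*cos(2*pi*1*4/11) = -2*cos(3*pi/11)

Proof sketch: rho_1(r^4) is rotation by angle 2*pi*1*4/11, whose trace is 2*cos(2*pi*1*4/11) = -2*cos(3*pi/11).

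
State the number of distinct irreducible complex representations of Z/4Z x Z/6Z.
24

Derivation: The number of irreducible complex representations of a finite group equals its number of conjugacy classes. Z/4Z x Z/6Z is abelian of order 24, so every element is its own conjugacy class: 24 classes, so Z/4Z x Z/6Z (order 24) has exactly 24 irreducible complex representations.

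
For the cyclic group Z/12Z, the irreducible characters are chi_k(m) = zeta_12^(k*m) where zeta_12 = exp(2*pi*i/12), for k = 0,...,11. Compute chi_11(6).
chi_11(6) = zeta_12^66 = -1

Proof sketch: chi_11(6) = zeta_12^(11*6) = zeta_12^66. Since zeta_12^12 = 1, this equals zeta_12^6 = exp(2*pi*i*6/12) = -1.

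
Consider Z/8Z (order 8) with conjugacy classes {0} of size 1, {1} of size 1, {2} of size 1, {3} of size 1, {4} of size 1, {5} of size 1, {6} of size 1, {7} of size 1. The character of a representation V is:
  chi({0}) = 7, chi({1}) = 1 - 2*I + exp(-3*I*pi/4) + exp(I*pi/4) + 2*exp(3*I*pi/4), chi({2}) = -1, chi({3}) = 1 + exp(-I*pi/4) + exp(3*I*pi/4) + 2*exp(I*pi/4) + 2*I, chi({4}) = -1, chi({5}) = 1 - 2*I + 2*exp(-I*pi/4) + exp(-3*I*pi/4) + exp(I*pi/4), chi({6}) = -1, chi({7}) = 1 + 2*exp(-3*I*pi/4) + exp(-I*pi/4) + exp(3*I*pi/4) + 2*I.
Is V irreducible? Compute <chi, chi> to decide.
Not irreducible (reducible): <chi, chi> = 11 > 1.

<chi, chi> = (1/|G|) sum_C |C| * |chi(C)|^2 = (1/8)[1*|7|^2 + 1*|1 - 2*I + exp(-3*I*pi/4) + exp(I*pi/4) + 2*exp(3*I*pi/4)|^2 + 1*|-1|^2 + 1*|1 + exp(-I*pi/4) + exp(3*I*pi/4) + 2*exp(I*pi/4) + 2*I|^2 + 1*|-1|^2 + 1*|1 - 2*I + 2*exp(-I*pi/4) + exp(-3*I*pi/4) + exp(I*pi/4)|^2 + 1*|-1|^2 + 1*|1 + 2*exp(-3*I*pi/4) + exp(-I*pi/4) + exp(3*I*pi/4) + 2*I|^2]
  = (1/8)[(49) + (9 + 5*exp(-3*I*pi/4) - exp(I*pi/4) - exp(-I*pi/4) + 5*exp(3*I*pi/4)) + (1) + (9 + 5*exp(-I*pi/4) - exp(3*I*pi/4) - exp(-3*I*pi/4) + 5*exp(I*pi/4)) + (1) + (9 + 5*exp(-I*pi/4) - exp(3*I*pi/4) - exp(-3*I*pi/4) + 5*exp(I*pi/4)) + (1) + (9 + 5*exp(-3*I*pi/4) - exp(I*pi/4) - exp(-I*pi/4) + 5*exp(3*I*pi/4))] = 88/8 = 11.
(Exp terms are combined using exp(i*s)*conj(exp(i*t)) = exp(i*(s-t)), and sums of them are collapsed using the identity that for every m > 1 the m distinct m-th roots of unity sum to 0, e.g. 1 + exp(2*I*pi/3) + exp(-2*I*pi/3) = 0.)
A character is irreducible iff <chi, chi> = 1, so this representation is reducible.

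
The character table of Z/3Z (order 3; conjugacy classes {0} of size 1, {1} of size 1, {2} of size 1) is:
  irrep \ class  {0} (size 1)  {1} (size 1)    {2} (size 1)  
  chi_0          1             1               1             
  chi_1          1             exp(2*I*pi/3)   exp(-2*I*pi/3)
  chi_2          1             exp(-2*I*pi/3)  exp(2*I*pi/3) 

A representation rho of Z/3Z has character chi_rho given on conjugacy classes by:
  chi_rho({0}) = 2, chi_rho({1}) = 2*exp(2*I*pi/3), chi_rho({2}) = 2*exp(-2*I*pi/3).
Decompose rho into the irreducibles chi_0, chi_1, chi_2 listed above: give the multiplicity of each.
Multiplicities: chi_0: 0, chi_1: 2, chi_2: 0.

Argument: Use <chi_rho, chi> = (1/|G|) sum_C |C| * chi_rho(C) * conj(chi(C)) with |G| = 3 for each irreducible chi in the table:
  <chi_rho, chi_0> = (1/3)[1*(2)*conj(1) + 1*(2*exp(2*I*pi/3))*conj(1) + 1*(2*exp(-2*I*pi/3))*conj(1)]
      = (1/3)[(2) + (2*exp(2*I*pi/3)) + (2*exp(-2*I*pi/3))] = 0/3 = 0
  <chi_rho, chi_1> = (1/3)[1*(2)*conj(1) + 1*(2*exp(2*I*pi/3))*conj(exp(2*I*pi/3)) + 1*(2*exp(-2*I*pi/3))*conj(exp(-2*I*pi/3))]
      = (1/3)[(2) + (2) + (2)] = 6/3 = 2
  <chi_rho, chi_2> = (1/3)[1*(2)*conj(1) + 1*(2*exp(2*I*pi/3))*conj(exp(-2*I*pi/3)) + 1*(2*exp(-2*I*pi/3))*conj(exp(2*I*pi/3))]
      = (1/3)[(2) + (2*exp(-2*I*pi/3)) + (2*exp(2*I*pi/3))] = 0/3 = 0
(Exp terms are combined using exp(i*s)*conj(exp(i*t)) = exp(i*(s-t)), and sums of them are collapsed using the identity that for every m > 1 the m distinct m-th roots of unity sum to 0, e.g. 1 + exp(2*I*pi/3) + exp(-2*I*pi/3) = 0.)
Dimension check: dim(rho) = sum (mult * dim) = 0*1 + 2*1 + 0*1 = 2 = chi_rho(e) = 2.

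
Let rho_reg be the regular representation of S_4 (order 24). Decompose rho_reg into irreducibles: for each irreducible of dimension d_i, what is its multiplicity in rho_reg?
Each irreducible V_i of dimension d_i appears with multiplicity d_i, i.e. rho_reg = (direct sum over all irreducibles V_i) d_i V_i. The irreducible dimensions for S_4 are 1, 1, 2, 3, 3: 2 irreducibles of dimension 1, each with multiplicity 1; 1 irreducible of dimension 2, with multiplicity 2; 2 irreducibles of dimension 3, each with multiplicity 3. Total dimension 2*1*1 + 1*2*2 + 2*3*3 = 24 = |G|.

Explanation: General theorem: in the regular representation of a finite group G, each irreducible appears with multiplicity equal to its dimension. Check: dim(rho_reg) = sum d_i^2 = 1 + 1 + 4 + 9 + 9 = 24 = |G|.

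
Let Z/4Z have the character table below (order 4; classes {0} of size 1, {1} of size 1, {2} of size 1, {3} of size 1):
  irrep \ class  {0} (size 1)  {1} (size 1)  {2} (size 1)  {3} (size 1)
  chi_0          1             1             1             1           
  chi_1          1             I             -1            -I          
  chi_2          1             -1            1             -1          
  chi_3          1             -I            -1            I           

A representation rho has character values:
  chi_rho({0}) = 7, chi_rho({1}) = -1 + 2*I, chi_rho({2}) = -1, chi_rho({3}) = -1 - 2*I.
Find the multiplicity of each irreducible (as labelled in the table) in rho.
Multiplicities: chi_0: 1, chi_1: 3, chi_2: 2, chi_3: 1.

Working: Use <chi_rho, chi> = (1/|G|) sum_C |C| * chi_rho(C) * conj(chi(C)) with |G| = 4 for each irreducible chi in the table:
  <chi_rho, chi_0> = (1/4)[1*(7)*conj(1) + 1*(-1 + 2*I)*conj(1) + 1*(-1)*conj(1) + 1*(-1 - 2*I)*conj(1)]
      = (1/4)[(7) + (-1 + 2*I) + (-1) + (-1 - 2*I)] = 4/4 = 1
  <chi_rho, chi_1> = (1/4)[1*(7)*conj(1) + 1*(-1 + 2*I)*conj(I) + 1*(-1)*conj(-1) + 1*(-1 - 2*I)*conj(-I)]
      = (1/4)[(7) + (2 + I) + (1) + (2 - I)] = 12/4 = 3
  <chi_rho, chi_2> = (1/4)[1*(7)*conj(1) + 1*(-1 + 2*I)*conj(-1) + 1*(-1)*conj(1) + 1*(-1 - 2*I)*conj(-1)]
      = (1/4)[(7) + (1 - 2*I) + (-1) + (1 + 2*I)] = 8/4 = 2
  <chi_rho, chi_3> = (1/4)[1*(7)*conj(1) + 1*(-1 + 2*I)*conj(-I) + 1*(-1)*conj(-1) + 1*(-1 - 2*I)*conj(I)]
      = (1/4)[(7) + (-2 - I) + (1) + (-2 + I)] = 4/4 = 1
(Exp terms are combined using exp(i*s)*conj(exp(i*t)) = exp(i*(s-t)), and sums of them are collapsed using the identity that for every m > 1 the m distinct m-th roots of unity sum to 0, e.g. 1 + exp(2*I*pi/3) + exp(-2*I*pi/3) = 0.)
Dimension check: dim(rho) = sum (mult * dim) = 1*1 + 3*1 + 2*1 + 1*1 = 7 = chi_rho(e) = 7.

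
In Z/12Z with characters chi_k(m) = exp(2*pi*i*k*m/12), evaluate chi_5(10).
chi_5(10) = zeta_12^50 = exp(I*pi/3)

Argument: chi_5(10) = zeta_12^(5*10) = zeta_12^50. Since zeta_12^12 = 1, this equals zeta_12^2 = exp(2*pi*i*2/12) = exp(I*pi/3).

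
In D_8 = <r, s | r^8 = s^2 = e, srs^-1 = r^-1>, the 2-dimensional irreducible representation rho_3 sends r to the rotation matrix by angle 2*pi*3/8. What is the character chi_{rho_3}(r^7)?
chi_{rho_3}(r^7) = 2*cos(2*pi*3*7/8) = -sqrt(2)

Justification: rho_3(r^7) is rotation by angle 2*pi*3*7/8, whose trace is 2*cos(2*pi*3*7/8) = -sqrt(2).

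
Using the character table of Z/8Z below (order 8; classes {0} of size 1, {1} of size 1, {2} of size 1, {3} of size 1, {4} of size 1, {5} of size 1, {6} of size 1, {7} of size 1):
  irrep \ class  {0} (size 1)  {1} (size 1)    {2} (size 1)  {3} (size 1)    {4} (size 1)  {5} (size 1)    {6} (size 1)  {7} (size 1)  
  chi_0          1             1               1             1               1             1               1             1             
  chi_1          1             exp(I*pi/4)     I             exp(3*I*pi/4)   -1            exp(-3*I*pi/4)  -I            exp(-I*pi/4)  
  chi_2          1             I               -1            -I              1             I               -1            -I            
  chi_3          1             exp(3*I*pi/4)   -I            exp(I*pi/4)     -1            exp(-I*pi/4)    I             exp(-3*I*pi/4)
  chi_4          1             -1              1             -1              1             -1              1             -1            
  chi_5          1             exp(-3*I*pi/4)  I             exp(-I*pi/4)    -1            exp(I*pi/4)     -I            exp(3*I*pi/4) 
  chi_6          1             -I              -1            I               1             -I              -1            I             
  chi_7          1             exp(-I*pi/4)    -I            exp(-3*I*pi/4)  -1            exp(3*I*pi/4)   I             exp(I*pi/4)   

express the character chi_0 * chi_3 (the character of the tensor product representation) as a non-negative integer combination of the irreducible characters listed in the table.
chi_0 tensor chi_3 = chi_3 (all other irreducibles have multiplicity 0).

Argument: The character of a tensor product is the pointwise product (chi_0 * chi_3)(C) = chi_0(C) * chi_3(C):
  {0}: (1)*(1), {1}: (1)*(exp(3*I*pi/4)), {2}: (1)*(-I), {3}: (1)*(exp(I*pi/4)), {4}: (1)*(-1), {5}: (1)*(exp(-I*pi/4)), {6}: (1)*(I), {7}: (1)*(exp(-3*I*pi/4))
so (chi_0 * chi_3) takes values
  {0} -> 1, {1} -> exp(3*I*pi/4), {2} -> -I, {3} -> exp(I*pi/4), {4} -> -1, {5} -> exp(-I*pi/4), {6} -> I, {7} -> exp(-3*I*pi/4).
Now take the inner product of this character with each irreducible chi from the table, <chi_0*chi_3, chi> = (1/8) sum_C |C| (chi_0*chi_3)(C) conj(chi(C)):
  <chi_0*chi_3, chi_0> = (1/8)[1*(1)*conj(1) + 1*(exp(3*I*pi/4))*conj(1) + 1*(-I)*conj(1) + 1*(exp(I*pi/4))*conj(1) + 1*(-1)*conj(1) + 1*(exp(-I*pi/4))*conj(1) + 1*(I)*conj(1) + 1*(exp(-3*I*pi/4))*conj(1)]
      = (1/8)[(1) + (exp(3*I*pi/4)) + (-I) + (exp(I*pi/4)) + (-1) + (exp(-I*pi/4)) + (I) + (exp(-3*I*pi/4))] = 0/8 = 0
  <chi_0*chi_3, chi_1> = (1/8)[1*(1)*conj(1) + 1*(exp(3*I*pi/4))*conj(exp(I*pi/4)) + 1*(-I)*conj(I) + 1*(exp(I*pi/4))*conj(exp(3*I*pi/4)) + 1*(-1)*conj(-1) + 1*(exp(-I*pi/4))*conj(exp(-3*I*pi/4)) + 1*(I)*conj(-I) + 1*(exp(-3*I*pi/4))*conj(exp(-I*pi/4))]
      = (1/8)[(1) + (I) + (-1) + (-I) + (1) + (I) + (-1) + (-I)] = 0/8 = 0
  <chi_0*chi_3, chi_2> = (1/8)[1*(1)*conj(1) + 1*(exp(3*I*pi/4))*conj(I) + 1*(-I)*conj(-1) + 1*(exp(I*pi/4))*conj(-I) + 1*(-1)*conj(1) + 1*(exp(-I*pi/4))*conj(I) + 1*(I)*conj(-1) + 1*(exp(-3*I*pi/4))*conj(-I)]
      = (1/8)[(1) + (-exp(-3*I*pi/4)) + (I) + (exp(3*I*pi/4)) + (-1) + (-exp(I*pi/4)) + (-I) + (exp(-I*pi/4))] = 0/8 = 0
  <chi_0*chi_3, chi_3> = (1/8)[1*(1)*conj(1) + 1*(exp(3*I*pi/4))*conj(exp(3*I*pi/4)) + 1*(-I)*conj(-I) + 1*(exp(I*pi/4))*conj(exp(I*pi/4)) + 1*(-1)*conj(-1) + 1*(exp(-I*pi/4))*conj(exp(-I*pi/4)) + 1*(I)*conj(I) + 1*(exp(-3*I*pi/4))*conj(exp(-3*I*pi/4))]
      = (1/8)[(1) + (1) + (1) + (1) + (1) + (1) + (1) + (1)] = 8/8 = 1
  <chi_0*chi_3, chi_4> = (1/8)[1*(1)*conj(1) + 1*(exp(3*I*pi/4))*conj(-1) + 1*(-I)*conj(1) + 1*(exp(I*pi/4))*conj(-1) + 1*(-1)*conj(1) + 1*(exp(-I*pi/4))*conj(-1) + 1*(I)*conj(1) + 1*(exp(-3*I*pi/4))*conj(-1)]
      = (1/8)[(1) + (-exp(3*I*pi/4)) + (-I) + (-exp(I*pi/4)) + (-1) + (-exp(-I*pi/4)) + (I) + (-exp(-3*I*pi/4))] = 0/8 = 0
  <chi_0*chi_3, chi_5> = (1/8)[1*(1)*conj(1) + 1*(exp(3*I*pi/4))*conj(exp(-3*I*pi/4)) + 1*(-I)*conj(I) + 1*(exp(I*pi/4))*conj(exp(-I*pi/4)) + 1*(-1)*conj(-1) + 1*(exp(-I*pi/4))*conj(exp(I*pi/4)) + 1*(I)*conj(-I) + 1*(exp(-3*I*pi/4))*conj(exp(3*I*pi/4))]
      = (1/8)[(1) + (-I) + (-1) + (I) + (1) + (-I) + (-1) + (I)] = 0/8 = 0
  <chi_0*chi_3, chi_6> = (1/8)[1*(1)*conj(1) + 1*(exp(3*I*pi/4))*conj(-I) + 1*(-I)*conj(-1) + 1*(exp(I*pi/4))*conj(I) + 1*(-1)*conj(1) + 1*(exp(-I*pi/4))*conj(-I) + 1*(I)*conj(-1) + 1*(exp(-3*I*pi/4))*conj(I)]
      = (1/8)[(1) + (exp(-3*I*pi/4)) + (I) + (-exp(3*I*pi/4)) + (-1) + (exp(I*pi/4)) + (-I) + (-exp(-I*pi/4))] = 0/8 = 0
  <chi_0*chi_3, chi_7> = (1/8)[1*(1)*conj(1) + 1*(exp(3*I*pi/4))*conj(exp(-I*pi/4)) + 1*(-I)*conj(-I) + 1*(exp(I*pi/4))*conj(exp(-3*I*pi/4)) + 1*(-1)*conj(-1) + 1*(exp(-I*pi/4))*conj(exp(3*I*pi/4)) + 1*(I)*conj(I) + 1*(exp(-3*I*pi/4))*conj(exp(I*pi/4))]
      = (1/8)[(1) + (-1) + (1) + (-1) + (1) + (-1) + (1) + (-1)] = 0/8 = 0
(Exp terms are combined using exp(i*s)*conj(exp(i*t)) = exp(i*(s-t)), and sums of them are collapsed using the identity that for every m > 1 the m distinct m-th roots of unity sum to 0, e.g. 1 + exp(2*I*pi/3) + exp(-2*I*pi/3) = 0.)
Hence the multiplicities are chi_3: 1. Dimension check: dim(chi_0)*dim(chi_3) = 1*1 = 1 and sum (mult * dim) = 1*1 = 1.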